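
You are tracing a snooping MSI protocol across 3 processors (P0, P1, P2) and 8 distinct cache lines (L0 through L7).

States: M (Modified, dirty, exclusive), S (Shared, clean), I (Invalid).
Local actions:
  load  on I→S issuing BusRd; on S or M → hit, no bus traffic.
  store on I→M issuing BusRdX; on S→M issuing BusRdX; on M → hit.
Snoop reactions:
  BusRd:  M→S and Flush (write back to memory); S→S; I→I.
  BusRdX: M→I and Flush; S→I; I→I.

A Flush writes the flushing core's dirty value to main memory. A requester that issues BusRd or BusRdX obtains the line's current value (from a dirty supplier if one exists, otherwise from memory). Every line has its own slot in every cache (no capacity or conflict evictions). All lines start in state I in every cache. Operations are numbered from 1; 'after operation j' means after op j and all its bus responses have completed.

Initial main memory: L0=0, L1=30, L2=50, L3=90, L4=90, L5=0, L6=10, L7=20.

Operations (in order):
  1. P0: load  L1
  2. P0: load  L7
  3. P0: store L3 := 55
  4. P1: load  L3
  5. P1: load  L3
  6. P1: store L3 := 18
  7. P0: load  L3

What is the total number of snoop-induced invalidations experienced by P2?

invalidations = 0

  op1 P0: load  L1 → S/I/I on L1; bus BusRd; mem=30
  op2 P0: load  L7 → S/I/I on L7; bus BusRd; mem=20
  op3 P0: store L3 := 55 → M/I/I on L3; bus BusRdX; mem=90
  op4 P1: load  L3 → S/S/I on L3; bus BusRd Flush; mem=55
  op5 P1: load  L3 → S/S/I on L3; bus (none); mem=55
  op6 P1: store L3 := 18 → I/M/I on L3; bus BusRdX; mem=55
  op7 P0: load  L3 → S/S/I on L3; bus BusRd Flush; mem=18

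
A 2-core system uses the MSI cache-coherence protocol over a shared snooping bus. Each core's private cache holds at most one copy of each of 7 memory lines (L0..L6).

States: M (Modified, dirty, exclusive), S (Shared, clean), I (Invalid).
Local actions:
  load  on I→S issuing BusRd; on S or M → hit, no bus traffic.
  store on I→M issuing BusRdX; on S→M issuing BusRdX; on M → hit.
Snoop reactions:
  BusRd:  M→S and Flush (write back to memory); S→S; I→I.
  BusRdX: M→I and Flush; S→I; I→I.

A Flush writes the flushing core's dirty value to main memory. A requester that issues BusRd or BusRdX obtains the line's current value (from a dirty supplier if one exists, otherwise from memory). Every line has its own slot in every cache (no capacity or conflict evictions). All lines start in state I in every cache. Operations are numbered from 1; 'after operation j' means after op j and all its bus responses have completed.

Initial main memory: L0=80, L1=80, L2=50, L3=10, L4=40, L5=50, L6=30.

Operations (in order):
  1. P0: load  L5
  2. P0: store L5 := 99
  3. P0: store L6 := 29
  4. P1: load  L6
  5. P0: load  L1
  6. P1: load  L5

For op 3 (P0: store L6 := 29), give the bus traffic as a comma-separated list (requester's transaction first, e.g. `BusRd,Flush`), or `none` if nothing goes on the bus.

1. P0: load  L5  bus=[BusRd]  L5: P0=S P1=I  mem[L5]=50
2. P0: store L5 := 99  bus=[BusRdX]  L5: P0=M P1=I  mem[L5]=50
3. P0: store L6 := 29  bus=[BusRdX]  L6: P0=M P1=I  mem[L6]=30
4. P1: load  L6  bus=[BusRd,Flush]  L6: P0=S P1=S  mem[L6]=29
5. P0: load  L1  bus=[BusRd]  L1: P0=S P1=I  mem[L1]=80
6. P1: load  L5  bus=[BusRd,Flush]  L5: P0=S P1=S  mem[L5]=99

bus = BusRdX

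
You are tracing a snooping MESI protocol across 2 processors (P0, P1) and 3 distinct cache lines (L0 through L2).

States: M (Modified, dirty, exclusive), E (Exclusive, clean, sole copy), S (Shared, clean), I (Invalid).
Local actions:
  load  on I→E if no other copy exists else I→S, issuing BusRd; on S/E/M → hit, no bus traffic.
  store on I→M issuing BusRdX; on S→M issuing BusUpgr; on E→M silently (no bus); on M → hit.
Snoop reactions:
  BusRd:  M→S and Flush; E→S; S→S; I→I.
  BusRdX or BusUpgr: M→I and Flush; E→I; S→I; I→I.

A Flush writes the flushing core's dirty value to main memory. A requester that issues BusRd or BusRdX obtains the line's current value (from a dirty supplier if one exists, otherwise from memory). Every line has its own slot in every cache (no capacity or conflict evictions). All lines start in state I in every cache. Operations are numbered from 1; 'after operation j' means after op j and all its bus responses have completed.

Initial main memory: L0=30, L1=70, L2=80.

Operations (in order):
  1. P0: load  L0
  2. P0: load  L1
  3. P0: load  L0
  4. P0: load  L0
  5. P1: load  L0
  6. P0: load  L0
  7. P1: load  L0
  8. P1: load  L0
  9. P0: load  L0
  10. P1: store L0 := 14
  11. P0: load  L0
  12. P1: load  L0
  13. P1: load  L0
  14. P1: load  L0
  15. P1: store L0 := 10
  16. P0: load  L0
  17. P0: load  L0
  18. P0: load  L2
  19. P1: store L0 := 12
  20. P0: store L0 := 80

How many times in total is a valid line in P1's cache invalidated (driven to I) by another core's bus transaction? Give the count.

1. P0: load  L0  bus=[BusRd]  L0: P0=E P1=I  mem[L0]=30
2. P0: load  L1  bus=[BusRd]  L1: P0=E P1=I  mem[L1]=70
3. P0: load  L0  bus=[-]  L0: P0=E P1=I  mem[L0]=30
4. P0: load  L0  bus=[-]  L0: P0=E P1=I  mem[L0]=30
5. P1: load  L0  bus=[BusRd]  L0: P0=S P1=S  mem[L0]=30
6. P0: load  L0  bus=[-]  L0: P0=S P1=S  mem[L0]=30
7. P1: load  L0  bus=[-]  L0: P0=S P1=S  mem[L0]=30
8. P1: load  L0  bus=[-]  L0: P0=S P1=S  mem[L0]=30
9. P0: load  L0  bus=[-]  L0: P0=S P1=S  mem[L0]=30
10. P1: store L0 := 14  bus=[BusUpgr]  L0: P0=I P1=M  mem[L0]=30
11. P0: load  L0  bus=[BusRd,Flush]  L0: P0=S P1=S  mem[L0]=14
12. P1: load  L0  bus=[-]  L0: P0=S P1=S  mem[L0]=14
13. P1: load  L0  bus=[-]  L0: P0=S P1=S  mem[L0]=14
14. P1: load  L0  bus=[-]  L0: P0=S P1=S  mem[L0]=14
15. P1: store L0 := 10  bus=[BusUpgr]  L0: P0=I P1=M  mem[L0]=14
16. P0: load  L0  bus=[BusRd,Flush]  L0: P0=S P1=S  mem[L0]=10
17. P0: load  L0  bus=[-]  L0: P0=S P1=S  mem[L0]=10
18. P0: load  L2  bus=[BusRd]  L2: P0=E P1=I  mem[L2]=80
19. P1: store L0 := 12  bus=[BusUpgr]  L0: P0=I P1=M  mem[L0]=10
20. P0: store L0 := 80  bus=[BusRdX,Flush]  L0: P0=M P1=I  mem[L0]=12

invalidations = 1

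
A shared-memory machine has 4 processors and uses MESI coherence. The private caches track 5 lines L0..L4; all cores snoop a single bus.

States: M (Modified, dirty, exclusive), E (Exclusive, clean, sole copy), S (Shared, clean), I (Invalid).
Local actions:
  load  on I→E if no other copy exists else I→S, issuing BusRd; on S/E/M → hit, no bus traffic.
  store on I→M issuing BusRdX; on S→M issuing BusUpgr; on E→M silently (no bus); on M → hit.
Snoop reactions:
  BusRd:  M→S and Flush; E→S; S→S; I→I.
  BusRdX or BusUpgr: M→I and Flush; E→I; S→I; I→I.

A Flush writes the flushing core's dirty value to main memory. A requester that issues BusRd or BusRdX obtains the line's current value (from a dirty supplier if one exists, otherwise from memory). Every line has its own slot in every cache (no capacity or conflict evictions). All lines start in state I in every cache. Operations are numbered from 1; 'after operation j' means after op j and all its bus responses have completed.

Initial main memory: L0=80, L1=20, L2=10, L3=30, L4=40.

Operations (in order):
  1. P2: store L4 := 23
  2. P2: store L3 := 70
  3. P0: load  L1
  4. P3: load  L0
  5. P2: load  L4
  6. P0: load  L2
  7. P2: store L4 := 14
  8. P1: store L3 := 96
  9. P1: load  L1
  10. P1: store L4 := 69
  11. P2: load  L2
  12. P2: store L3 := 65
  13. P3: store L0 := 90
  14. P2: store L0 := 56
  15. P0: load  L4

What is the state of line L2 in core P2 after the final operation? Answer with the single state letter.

1. P2: store L4 := 23  bus=[BusRdX]  L4: P0=I P1=I P2=M P3=I  mem[L4]=40
2. P2: store L3 := 70  bus=[BusRdX]  L3: P0=I P1=I P2=M P3=I  mem[L3]=30
3. P0: load  L1  bus=[BusRd]  L1: P0=E P1=I P2=I P3=I  mem[L1]=20
4. P3: load  L0  bus=[BusRd]  L0: P0=I P1=I P2=I P3=E  mem[L0]=80
5. P2: load  L4  bus=[-]  L4: P0=I P1=I P2=M P3=I  mem[L4]=40
6. P0: load  L2  bus=[BusRd]  L2: P0=E P1=I P2=I P3=I  mem[L2]=10
7. P2: store L4 := 14  bus=[-]  L4: P0=I P1=I P2=M P3=I  mem[L4]=40
8. P1: store L3 := 96  bus=[BusRdX,Flush]  L3: P0=I P1=M P2=I P3=I  mem[L3]=70
9. P1: load  L1  bus=[BusRd]  L1: P0=S P1=S P2=I P3=I  mem[L1]=20
10. P1: store L4 := 69  bus=[BusRdX,Flush]  L4: P0=I P1=M P2=I P3=I  mem[L4]=14
11. P2: load  L2  bus=[BusRd]  L2: P0=S P1=I P2=S P3=I  mem[L2]=10
12. P2: store L3 := 65  bus=[BusRdX,Flush]  L3: P0=I P1=I P2=M P3=I  mem[L3]=96
13. P3: store L0 := 90  bus=[-]  L0: P0=I P1=I P2=I P3=M  mem[L0]=80
14. P2: store L0 := 56  bus=[BusRdX,Flush]  L0: P0=I P1=I P2=M P3=I  mem[L0]=90
15. P0: load  L4  bus=[BusRd,Flush]  L4: P0=S P1=S P2=I P3=I  mem[L4]=69

state = S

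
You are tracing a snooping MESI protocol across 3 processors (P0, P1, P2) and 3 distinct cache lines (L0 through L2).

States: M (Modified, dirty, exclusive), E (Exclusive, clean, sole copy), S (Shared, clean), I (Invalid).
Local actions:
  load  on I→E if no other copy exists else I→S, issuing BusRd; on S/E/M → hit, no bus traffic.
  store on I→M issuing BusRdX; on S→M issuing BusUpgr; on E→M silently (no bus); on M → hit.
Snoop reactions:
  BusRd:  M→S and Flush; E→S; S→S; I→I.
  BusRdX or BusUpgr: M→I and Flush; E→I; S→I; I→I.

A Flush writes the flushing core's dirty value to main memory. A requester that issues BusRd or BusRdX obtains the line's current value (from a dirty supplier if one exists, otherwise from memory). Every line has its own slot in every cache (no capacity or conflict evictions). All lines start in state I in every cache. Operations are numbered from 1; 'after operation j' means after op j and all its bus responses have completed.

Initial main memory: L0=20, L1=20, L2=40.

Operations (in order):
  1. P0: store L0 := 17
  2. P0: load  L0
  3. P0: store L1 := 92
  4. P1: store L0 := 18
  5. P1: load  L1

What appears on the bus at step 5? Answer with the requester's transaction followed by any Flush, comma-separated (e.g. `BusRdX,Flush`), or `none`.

1. P0: store L0 := 17  bus=[BusRdX]  L0: P0=M P1=I P2=I  mem[L0]=20
2. P0: load  L0  bus=[-]  L0: P0=M P1=I P2=I  mem[L0]=20
3. P0: store L1 := 92  bus=[BusRdX]  L1: P0=M P1=I P2=I  mem[L1]=20
4. P1: store L0 := 18  bus=[BusRdX,Flush]  L0: P0=I P1=M P2=I  mem[L0]=17
5. P1: load  L1  bus=[BusRd,Flush]  L1: P0=S P1=S P2=I  mem[L1]=92

bus = BusRd,Flush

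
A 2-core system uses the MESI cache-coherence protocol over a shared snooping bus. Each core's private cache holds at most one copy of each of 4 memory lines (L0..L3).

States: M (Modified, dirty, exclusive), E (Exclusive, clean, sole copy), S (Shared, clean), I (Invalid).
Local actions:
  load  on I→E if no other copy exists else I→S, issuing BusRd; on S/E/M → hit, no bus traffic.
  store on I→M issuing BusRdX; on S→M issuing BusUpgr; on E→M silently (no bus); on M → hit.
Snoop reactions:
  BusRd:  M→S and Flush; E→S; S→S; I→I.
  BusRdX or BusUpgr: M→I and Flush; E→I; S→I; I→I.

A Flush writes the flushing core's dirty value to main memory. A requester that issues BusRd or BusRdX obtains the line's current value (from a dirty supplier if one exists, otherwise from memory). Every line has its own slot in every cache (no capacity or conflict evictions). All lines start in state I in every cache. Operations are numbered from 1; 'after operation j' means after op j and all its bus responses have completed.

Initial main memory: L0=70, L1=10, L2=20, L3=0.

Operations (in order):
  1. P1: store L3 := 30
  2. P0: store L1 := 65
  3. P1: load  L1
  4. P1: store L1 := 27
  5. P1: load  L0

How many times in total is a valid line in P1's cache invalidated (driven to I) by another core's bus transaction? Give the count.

  op1 P1: store L3 := 30 → I/M on L3; bus BusRdX; mem=0
  op2 P0: store L1 := 65 → M/I on L1; bus BusRdX; mem=10
  op3 P1: load  L1 → S/S on L1; bus BusRd Flush; mem=65
  op4 P1: store L1 := 27 → I/M on L1; bus BusUpgr; mem=65
  op5 P1: load  L0 → I/E on L0; bus BusRd; mem=70

invalidations = 0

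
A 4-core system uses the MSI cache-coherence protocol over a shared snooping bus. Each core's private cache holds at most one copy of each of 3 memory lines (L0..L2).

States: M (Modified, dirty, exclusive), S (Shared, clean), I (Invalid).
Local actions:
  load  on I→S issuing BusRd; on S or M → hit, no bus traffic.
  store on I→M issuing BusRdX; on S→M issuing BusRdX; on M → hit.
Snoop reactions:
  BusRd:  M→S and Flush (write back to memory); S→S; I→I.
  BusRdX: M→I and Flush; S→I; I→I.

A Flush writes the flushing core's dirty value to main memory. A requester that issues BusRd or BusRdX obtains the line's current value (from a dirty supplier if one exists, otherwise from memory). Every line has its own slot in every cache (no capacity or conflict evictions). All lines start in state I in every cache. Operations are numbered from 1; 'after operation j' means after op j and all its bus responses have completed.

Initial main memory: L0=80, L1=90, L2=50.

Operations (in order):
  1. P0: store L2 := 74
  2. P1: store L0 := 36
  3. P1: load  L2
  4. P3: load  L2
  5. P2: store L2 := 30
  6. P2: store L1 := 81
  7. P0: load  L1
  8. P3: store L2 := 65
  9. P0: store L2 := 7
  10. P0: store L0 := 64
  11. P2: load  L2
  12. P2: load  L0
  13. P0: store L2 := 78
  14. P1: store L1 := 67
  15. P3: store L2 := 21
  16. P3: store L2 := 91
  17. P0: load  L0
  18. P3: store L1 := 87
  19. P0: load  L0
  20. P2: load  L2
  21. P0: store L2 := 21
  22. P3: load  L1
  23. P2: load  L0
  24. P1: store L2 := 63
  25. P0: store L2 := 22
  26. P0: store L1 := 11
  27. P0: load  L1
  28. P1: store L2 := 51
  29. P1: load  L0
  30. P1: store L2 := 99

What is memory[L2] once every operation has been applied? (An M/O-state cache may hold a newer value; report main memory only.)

memory[L2] = 22

[1] P0: store L2 := 74 | P0:M(74), P1:I, P2:I, P3:I | bus: BusRdX
[2] P1: store L0 := 36 | P0:I, P1:M(36), P2:I, P3:I | bus: BusRdX
[3] P1: load  L2 | P0:S(74), P1:S(74), P2:I, P3:I | bus: BusRd,Flush
[4] P3: load  L2 | P0:S(74), P1:S(74), P2:I, P3:S(74) | bus: BusRd
[5] P2: store L2 := 30 | P0:I, P1:I, P2:M(30), P3:I | bus: BusRdX
[6] P2: store L1 := 81 | P0:I, P1:I, P2:M(81), P3:I | bus: BusRdX
[7] P0: load  L1 | P0:S(81), P1:I, P2:S(81), P3:I | bus: BusRd,Flush
[8] P3: store L2 := 65 | P0:I, P1:I, P2:I, P3:M(65) | bus: BusRdX,Flush
[9] P0: store L2 := 7 | P0:M(7), P1:I, P2:I, P3:I | bus: BusRdX,Flush
[10] P0: store L0 := 64 | P0:M(64), P1:I, P2:I, P3:I | bus: BusRdX,Flush
[11] P2: load  L2 | P0:S(7), P1:I, P2:S(7), P3:I | bus: BusRd,Flush
[12] P2: load  L0 | P0:S(64), P1:I, P2:S(64), P3:I | bus: BusRd,Flush
[13] P0: store L2 := 78 | P0:M(78), P1:I, P2:I, P3:I | bus: BusRdX
[14] P1: store L1 := 67 | P0:I, P1:M(67), P2:I, P3:I | bus: BusRdX
[15] P3: store L2 := 21 | P0:I, P1:I, P2:I, P3:M(21) | bus: BusRdX,Flush
[16] P3: store L2 := 91 | P0:I, P1:I, P2:I, P3:M(91) | bus: none
[17] P0: load  L0 | P0:S(64), P1:I, P2:S(64), P3:I | bus: none
[18] P3: store L1 := 87 | P0:I, P1:I, P2:I, P3:M(87) | bus: BusRdX,Flush
[19] P0: load  L0 | P0:S(64), P1:I, P2:S(64), P3:I | bus: none
[20] P2: load  L2 | P0:I, P1:I, P2:S(91), P3:S(91) | bus: BusRd,Flush
[21] P0: store L2 := 21 | P0:M(21), P1:I, P2:I, P3:I | bus: BusRdX
[22] P3: load  L1 | P0:I, P1:I, P2:I, P3:M(87) | bus: none
[23] P2: load  L0 | P0:S(64), P1:I, P2:S(64), P3:I | bus: none
[24] P1: store L2 := 63 | P0:I, P1:M(63), P2:I, P3:I | bus: BusRdX,Flush
[25] P0: store L2 := 22 | P0:M(22), P1:I, P2:I, P3:I | bus: BusRdX,Flush
[26] P0: store L1 := 11 | P0:M(11), P1:I, P2:I, P3:I | bus: BusRdX,Flush
[27] P0: load  L1 | P0:M(11), P1:I, P2:I, P3:I | bus: none
[28] P1: store L2 := 51 | P0:I, P1:M(51), P2:I, P3:I | bus: BusRdX,Flush
[29] P1: load  L0 | P0:S(64), P1:S(64), P2:S(64), P3:I | bus: BusRd
[30] P1: store L2 := 99 | P0:I, P1:M(99), P2:I, P3:I | bus: none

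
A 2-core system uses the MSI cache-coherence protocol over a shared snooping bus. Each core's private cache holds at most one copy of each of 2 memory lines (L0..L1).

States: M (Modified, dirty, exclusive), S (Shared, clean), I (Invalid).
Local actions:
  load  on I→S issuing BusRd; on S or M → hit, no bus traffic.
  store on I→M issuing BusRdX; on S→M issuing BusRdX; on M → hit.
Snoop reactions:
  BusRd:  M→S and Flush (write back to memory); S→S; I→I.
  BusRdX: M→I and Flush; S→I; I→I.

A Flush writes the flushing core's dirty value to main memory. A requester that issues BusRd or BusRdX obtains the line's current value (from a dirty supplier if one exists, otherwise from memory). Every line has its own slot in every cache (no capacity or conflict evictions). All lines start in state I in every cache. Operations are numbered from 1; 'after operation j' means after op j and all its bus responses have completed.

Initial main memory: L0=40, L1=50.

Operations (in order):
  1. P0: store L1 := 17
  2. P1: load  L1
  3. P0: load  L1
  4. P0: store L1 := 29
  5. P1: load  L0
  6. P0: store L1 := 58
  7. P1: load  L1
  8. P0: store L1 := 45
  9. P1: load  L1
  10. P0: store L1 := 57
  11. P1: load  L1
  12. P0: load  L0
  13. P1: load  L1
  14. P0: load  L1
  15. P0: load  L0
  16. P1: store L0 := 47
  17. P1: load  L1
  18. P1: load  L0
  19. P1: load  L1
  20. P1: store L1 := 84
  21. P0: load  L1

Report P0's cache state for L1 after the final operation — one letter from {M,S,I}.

state = S

  op1 P0: store L1 := 17 → M/I on L1; bus BusRdX; mem=50
  op2 P1: load  L1 → S/S on L1; bus BusRd Flush; mem=17
  op3 P0: load  L1 → S/S on L1; bus (none); mem=17
  op4 P0: store L1 := 29 → M/I on L1; bus BusRdX; mem=17
  op5 P1: load  L0 → I/S on L0; bus BusRd; mem=40
  op6 P0: store L1 := 58 → M/I on L1; bus (none); mem=17
  op7 P1: load  L1 → S/S on L1; bus BusRd Flush; mem=58
  op8 P0: store L1 := 45 → M/I on L1; bus BusRdX; mem=58
  op9 P1: load  L1 → S/S on L1; bus BusRd Flush; mem=45
  op10 P0: store L1 := 57 → M/I on L1; bus BusRdX; mem=45
  op11 P1: load  L1 → S/S on L1; bus BusRd Flush; mem=57
  op12 P0: load  L0 → S/S on L0; bus BusRd; mem=40
  op13 P1: load  L1 → S/S on L1; bus (none); mem=57
  op14 P0: load  L1 → S/S on L1; bus (none); mem=57
  op15 P0: load  L0 → S/S on L0; bus (none); mem=40
  op16 P1: store L0 := 47 → I/M on L0; bus BusRdX; mem=40
  op17 P1: load  L1 → S/S on L1; bus (none); mem=57
  op18 P1: load  L0 → I/M on L0; bus (none); mem=40
  op19 P1: load  L1 → S/S on L1; bus (none); mem=57
  op20 P1: store L1 := 84 → I/M on L1; bus BusRdX; mem=57
  op21 P0: load  L1 → S/S on L1; bus BusRd Flush; mem=84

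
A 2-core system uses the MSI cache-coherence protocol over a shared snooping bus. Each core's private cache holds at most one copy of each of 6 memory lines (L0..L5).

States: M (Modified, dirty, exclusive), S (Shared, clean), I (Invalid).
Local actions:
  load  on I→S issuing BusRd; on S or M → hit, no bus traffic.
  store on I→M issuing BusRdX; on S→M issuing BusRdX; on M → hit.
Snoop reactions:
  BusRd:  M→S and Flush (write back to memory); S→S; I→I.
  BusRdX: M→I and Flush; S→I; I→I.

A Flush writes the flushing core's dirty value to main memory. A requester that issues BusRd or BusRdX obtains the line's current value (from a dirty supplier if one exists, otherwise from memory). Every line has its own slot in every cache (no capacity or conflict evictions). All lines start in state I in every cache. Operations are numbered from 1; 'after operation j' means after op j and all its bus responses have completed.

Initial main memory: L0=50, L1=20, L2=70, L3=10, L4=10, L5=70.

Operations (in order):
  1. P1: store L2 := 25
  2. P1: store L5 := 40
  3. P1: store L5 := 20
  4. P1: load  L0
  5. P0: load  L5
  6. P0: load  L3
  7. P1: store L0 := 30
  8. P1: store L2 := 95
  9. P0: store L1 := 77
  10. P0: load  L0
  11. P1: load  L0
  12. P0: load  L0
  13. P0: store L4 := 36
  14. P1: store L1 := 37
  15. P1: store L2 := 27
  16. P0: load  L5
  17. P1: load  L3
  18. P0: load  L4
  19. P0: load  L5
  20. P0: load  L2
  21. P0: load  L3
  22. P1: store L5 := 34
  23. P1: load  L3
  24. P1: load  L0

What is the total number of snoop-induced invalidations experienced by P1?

1. P1: store L2 := 25  bus=[BusRdX]  L2: P0=I P1=M  mem[L2]=70
2. P1: store L5 := 40  bus=[BusRdX]  L5: P0=I P1=M  mem[L5]=70
3. P1: store L5 := 20  bus=[-]  L5: P0=I P1=M  mem[L5]=70
4. P1: load  L0  bus=[BusRd]  L0: P0=I P1=S  mem[L0]=50
5. P0: load  L5  bus=[BusRd,Flush]  L5: P0=S P1=S  mem[L5]=20
6. P0: load  L3  bus=[BusRd]  L3: P0=S P1=I  mem[L3]=10
7. P1: store L0 := 30  bus=[BusRdX]  L0: P0=I P1=M  mem[L0]=50
8. P1: store L2 := 95  bus=[-]  L2: P0=I P1=M  mem[L2]=70
9. P0: store L1 := 77  bus=[BusRdX]  L1: P0=M P1=I  mem[L1]=20
10. P0: load  L0  bus=[BusRd,Flush]  L0: P0=S P1=S  mem[L0]=30
11. P1: load  L0  bus=[-]  L0: P0=S P1=S  mem[L0]=30
12. P0: load  L0  bus=[-]  L0: P0=S P1=S  mem[L0]=30
13. P0: store L4 := 36  bus=[BusRdX]  L4: P0=M P1=I  mem[L4]=10
14. P1: store L1 := 37  bus=[BusRdX,Flush]  L1: P0=I P1=M  mem[L1]=77
15. P1: store L2 := 27  bus=[-]  L2: P0=I P1=M  mem[L2]=70
16. P0: load  L5  bus=[-]  L5: P0=S P1=S  mem[L5]=20
17. P1: load  L3  bus=[BusRd]  L3: P0=S P1=S  mem[L3]=10
18. P0: load  L4  bus=[-]  L4: P0=M P1=I  mem[L4]=10
19. P0: load  L5  bus=[-]  L5: P0=S P1=S  mem[L5]=20
20. P0: load  L2  bus=[BusRd,Flush]  L2: P0=S P1=S  mem[L2]=27
21. P0: load  L3  bus=[-]  L3: P0=S P1=S  mem[L3]=10
22. P1: store L5 := 34  bus=[BusRdX]  L5: P0=I P1=M  mem[L5]=20
23. P1: load  L3  bus=[-]  L3: P0=S P1=S  mem[L3]=10
24. P1: load  L0  bus=[-]  L0: P0=S P1=S  mem[L0]=30

invalidations = 0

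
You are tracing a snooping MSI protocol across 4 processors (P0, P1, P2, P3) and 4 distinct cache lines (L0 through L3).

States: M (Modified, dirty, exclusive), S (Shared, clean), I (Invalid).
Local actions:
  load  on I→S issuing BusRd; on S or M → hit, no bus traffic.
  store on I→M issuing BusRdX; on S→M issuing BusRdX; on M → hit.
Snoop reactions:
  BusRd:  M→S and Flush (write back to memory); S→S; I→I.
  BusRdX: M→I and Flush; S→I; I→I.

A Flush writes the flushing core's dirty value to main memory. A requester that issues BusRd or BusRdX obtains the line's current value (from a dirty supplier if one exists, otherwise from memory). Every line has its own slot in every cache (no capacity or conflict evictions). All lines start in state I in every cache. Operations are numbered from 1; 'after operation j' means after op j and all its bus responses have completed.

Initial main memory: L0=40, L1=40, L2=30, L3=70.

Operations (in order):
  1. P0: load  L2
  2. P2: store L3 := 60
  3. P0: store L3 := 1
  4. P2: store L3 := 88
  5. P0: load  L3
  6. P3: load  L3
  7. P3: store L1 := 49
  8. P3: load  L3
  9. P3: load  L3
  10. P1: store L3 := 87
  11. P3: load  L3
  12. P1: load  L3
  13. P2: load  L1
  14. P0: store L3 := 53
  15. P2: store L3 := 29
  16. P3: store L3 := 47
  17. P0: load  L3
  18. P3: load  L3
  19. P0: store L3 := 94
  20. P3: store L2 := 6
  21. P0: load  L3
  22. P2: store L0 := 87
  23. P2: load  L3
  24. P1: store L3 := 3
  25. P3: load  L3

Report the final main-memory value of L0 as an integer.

memory[L0] = 40

step 1: P0: load  L2  ⟶  SIII  (L2)  txn=BusRd  M[L2]=30
step 2: P2: store L3 := 60  ⟶  IIMI  (L3)  txn=BusRdX  M[L3]=70
step 3: P0: store L3 := 1  ⟶  MIII  (L3)  txn=BusRdX+Flush  M[L3]=60
step 4: P2: store L3 := 88  ⟶  IIMI  (L3)  txn=BusRdX+Flush  M[L3]=1
step 5: P0: load  L3  ⟶  SISI  (L3)  txn=BusRd+Flush  M[L3]=88
step 6: P3: load  L3  ⟶  SISS  (L3)  txn=BusRd  M[L3]=88
step 7: P3: store L1 := 49  ⟶  IIIM  (L1)  txn=BusRdX  M[L1]=40
step 8: P3: load  L3  ⟶  SISS  (L3)  txn=∅  M[L3]=88
step 9: P3: load  L3  ⟶  SISS  (L3)  txn=∅  M[L3]=88
step 10: P1: store L3 := 87  ⟶  IMII  (L3)  txn=BusRdX  M[L3]=88
step 11: P3: load  L3  ⟶  ISIS  (L3)  txn=BusRd+Flush  M[L3]=87
step 12: P1: load  L3  ⟶  ISIS  (L3)  txn=∅  M[L3]=87
step 13: P2: load  L1  ⟶  IISS  (L1)  txn=BusRd+Flush  M[L1]=49
step 14: P0: store L3 := 53  ⟶  MIII  (L3)  txn=BusRdX  M[L3]=87
step 15: P2: store L3 := 29  ⟶  IIMI  (L3)  txn=BusRdX+Flush  M[L3]=53
step 16: P3: store L3 := 47  ⟶  IIIM  (L3)  txn=BusRdX+Flush  M[L3]=29
step 17: P0: load  L3  ⟶  SIIS  (L3)  txn=BusRd+Flush  M[L3]=47
step 18: P3: load  L3  ⟶  SIIS  (L3)  txn=∅  M[L3]=47
step 19: P0: store L3 := 94  ⟶  MIII  (L3)  txn=BusRdX  M[L3]=47
step 20: P3: store L2 := 6  ⟶  IIIM  (L2)  txn=BusRdX  M[L2]=30
step 21: P0: load  L3  ⟶  MIII  (L3)  txn=∅  M[L3]=47
step 22: P2: store L0 := 87  ⟶  IIMI  (L0)  txn=BusRdX  M[L0]=40
step 23: P2: load  L3  ⟶  SISI  (L3)  txn=BusRd+Flush  M[L3]=94
step 24: P1: store L3 := 3  ⟶  IMII  (L3)  txn=BusRdX  M[L3]=94
step 25: P3: load  L3  ⟶  ISIS  (L3)  txn=BusRd+Flush  M[L3]=3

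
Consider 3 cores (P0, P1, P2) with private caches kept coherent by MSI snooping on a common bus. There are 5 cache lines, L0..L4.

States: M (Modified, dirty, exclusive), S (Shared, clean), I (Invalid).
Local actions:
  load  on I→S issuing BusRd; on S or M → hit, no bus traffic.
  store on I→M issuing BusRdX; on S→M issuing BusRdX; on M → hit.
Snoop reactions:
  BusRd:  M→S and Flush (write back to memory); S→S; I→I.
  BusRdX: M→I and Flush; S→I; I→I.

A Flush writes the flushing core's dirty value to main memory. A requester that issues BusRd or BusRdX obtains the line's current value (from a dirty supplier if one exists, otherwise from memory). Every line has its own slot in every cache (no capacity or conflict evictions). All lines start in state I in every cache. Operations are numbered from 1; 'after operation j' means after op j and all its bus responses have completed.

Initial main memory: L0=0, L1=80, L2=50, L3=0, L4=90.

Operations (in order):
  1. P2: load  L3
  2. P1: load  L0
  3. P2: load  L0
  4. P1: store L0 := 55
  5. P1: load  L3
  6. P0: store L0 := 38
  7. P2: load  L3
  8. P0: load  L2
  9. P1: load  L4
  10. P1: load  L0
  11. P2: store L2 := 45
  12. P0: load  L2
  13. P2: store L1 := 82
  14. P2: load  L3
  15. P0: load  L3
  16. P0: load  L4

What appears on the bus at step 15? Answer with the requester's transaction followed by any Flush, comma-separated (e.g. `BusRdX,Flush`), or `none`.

bus = BusRd

  op1 P2: load  L3 → I/I/S on L3; bus BusRd; mem=0
  op2 P1: load  L0 → I/S/I on L0; bus BusRd; mem=0
  op3 P2: load  L0 → I/S/S on L0; bus BusRd; mem=0
  op4 P1: store L0 := 55 → I/M/I on L0; bus BusRdX; mem=0
  op5 P1: load  L3 → I/S/S on L3; bus BusRd; mem=0
  op6 P0: store L0 := 38 → M/I/I on L0; bus BusRdX Flush; mem=55
  op7 P2: load  L3 → I/S/S on L3; bus (none); mem=0
  op8 P0: load  L2 → S/I/I on L2; bus BusRd; mem=50
  op9 P1: load  L4 → I/S/I on L4; bus BusRd; mem=90
  op10 P1: load  L0 → S/S/I on L0; bus BusRd Flush; mem=38
  op11 P2: store L2 := 45 → I/I/M on L2; bus BusRdX; mem=50
  op12 P0: load  L2 → S/I/S on L2; bus BusRd Flush; mem=45
  op13 P2: store L1 := 82 → I/I/M on L1; bus BusRdX; mem=80
  op14 P2: load  L3 → I/S/S on L3; bus (none); mem=0
  op15 P0: load  L3 → S/S/S on L3; bus BusRd; mem=0
  op16 P0: load  L4 → S/S/I on L4; bus BusRd; mem=90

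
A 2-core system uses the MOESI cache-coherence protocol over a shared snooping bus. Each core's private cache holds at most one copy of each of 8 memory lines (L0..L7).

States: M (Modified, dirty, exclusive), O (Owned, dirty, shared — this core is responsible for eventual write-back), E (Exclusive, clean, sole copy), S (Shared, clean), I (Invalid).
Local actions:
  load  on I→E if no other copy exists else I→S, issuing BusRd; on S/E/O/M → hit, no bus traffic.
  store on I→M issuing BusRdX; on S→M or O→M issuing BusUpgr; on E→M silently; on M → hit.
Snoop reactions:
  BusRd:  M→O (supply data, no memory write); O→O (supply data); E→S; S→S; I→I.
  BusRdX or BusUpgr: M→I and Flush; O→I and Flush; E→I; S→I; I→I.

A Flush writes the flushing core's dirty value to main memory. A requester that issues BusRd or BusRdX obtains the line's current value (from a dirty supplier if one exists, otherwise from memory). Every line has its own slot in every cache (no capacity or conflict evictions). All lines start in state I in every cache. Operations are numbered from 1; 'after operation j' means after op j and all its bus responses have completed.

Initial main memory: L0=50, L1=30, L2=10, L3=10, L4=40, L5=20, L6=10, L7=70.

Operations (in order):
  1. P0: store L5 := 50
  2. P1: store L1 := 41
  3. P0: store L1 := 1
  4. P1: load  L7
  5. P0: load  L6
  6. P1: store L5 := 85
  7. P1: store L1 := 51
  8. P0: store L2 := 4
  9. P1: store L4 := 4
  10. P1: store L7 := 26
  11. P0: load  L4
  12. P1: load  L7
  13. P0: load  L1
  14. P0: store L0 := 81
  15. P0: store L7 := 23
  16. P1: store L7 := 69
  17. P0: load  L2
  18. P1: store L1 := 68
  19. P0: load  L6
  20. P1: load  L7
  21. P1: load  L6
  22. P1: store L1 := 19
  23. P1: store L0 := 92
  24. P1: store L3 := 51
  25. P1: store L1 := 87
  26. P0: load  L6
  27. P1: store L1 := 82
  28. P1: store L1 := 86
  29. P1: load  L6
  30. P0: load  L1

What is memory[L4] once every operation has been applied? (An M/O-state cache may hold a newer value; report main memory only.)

[1] P0: store L5 := 50 | P0:M(50), P1:I | bus: BusRdX
[2] P1: store L1 := 41 | P0:I, P1:M(41) | bus: BusRdX
[3] P0: store L1 := 1 | P0:M(1), P1:I | bus: BusRdX,Flush
[4] P1: load  L7 | P0:I, P1:E(70) | bus: BusRd
[5] P0: load  L6 | P0:E(10), P1:I | bus: BusRd
[6] P1: store L5 := 85 | P0:I, P1:M(85) | bus: BusRdX,Flush
[7] P1: store L1 := 51 | P0:I, P1:M(51) | bus: BusRdX,Flush
[8] P0: store L2 := 4 | P0:M(4), P1:I | bus: BusRdX
[9] P1: store L4 := 4 | P0:I, P1:M(4) | bus: BusRdX
[10] P1: store L7 := 26 | P0:I, P1:M(26) | bus: none
[11] P0: load  L4 | P0:S(4), P1:O(4) | bus: BusRd
[12] P1: load  L7 | P0:I, P1:M(26) | bus: none
[13] P0: load  L1 | P0:S(51), P1:O(51) | bus: BusRd
[14] P0: store L0 := 81 | P0:M(81), P1:I | bus: BusRdX
[15] P0: store L7 := 23 | P0:M(23), P1:I | bus: BusRdX,Flush
[16] P1: store L7 := 69 | P0:I, P1:M(69) | bus: BusRdX,Flush
[17] P0: load  L2 | P0:M(4), P1:I | bus: none
[18] P1: store L1 := 68 | P0:I, P1:M(68) | bus: BusUpgr
[19] P0: load  L6 | P0:E(10), P1:I | bus: none
[20] P1: load  L7 | P0:I, P1:M(69) | bus: none
[21] P1: load  L6 | P0:S(10), P1:S(10) | bus: BusRd
[22] P1: store L1 := 19 | P0:I, P1:M(19) | bus: none
[23] P1: store L0 := 92 | P0:I, P1:M(92) | bus: BusRdX,Flush
[24] P1: store L3 := 51 | P0:I, P1:M(51) | bus: BusRdX
[25] P1: store L1 := 87 | P0:I, P1:M(87) | bus: none
[26] P0: load  L6 | P0:S(10), P1:S(10) | bus: none
[27] P1: store L1 := 82 | P0:I, P1:M(82) | bus: none
[28] P1: store L1 := 86 | P0:I, P1:M(86) | bus: none
[29] P1: load  L6 | P0:S(10), P1:S(10) | bus: none
[30] P0: load  L1 | P0:S(86), P1:O(86) | bus: BusRd

memory[L4] = 40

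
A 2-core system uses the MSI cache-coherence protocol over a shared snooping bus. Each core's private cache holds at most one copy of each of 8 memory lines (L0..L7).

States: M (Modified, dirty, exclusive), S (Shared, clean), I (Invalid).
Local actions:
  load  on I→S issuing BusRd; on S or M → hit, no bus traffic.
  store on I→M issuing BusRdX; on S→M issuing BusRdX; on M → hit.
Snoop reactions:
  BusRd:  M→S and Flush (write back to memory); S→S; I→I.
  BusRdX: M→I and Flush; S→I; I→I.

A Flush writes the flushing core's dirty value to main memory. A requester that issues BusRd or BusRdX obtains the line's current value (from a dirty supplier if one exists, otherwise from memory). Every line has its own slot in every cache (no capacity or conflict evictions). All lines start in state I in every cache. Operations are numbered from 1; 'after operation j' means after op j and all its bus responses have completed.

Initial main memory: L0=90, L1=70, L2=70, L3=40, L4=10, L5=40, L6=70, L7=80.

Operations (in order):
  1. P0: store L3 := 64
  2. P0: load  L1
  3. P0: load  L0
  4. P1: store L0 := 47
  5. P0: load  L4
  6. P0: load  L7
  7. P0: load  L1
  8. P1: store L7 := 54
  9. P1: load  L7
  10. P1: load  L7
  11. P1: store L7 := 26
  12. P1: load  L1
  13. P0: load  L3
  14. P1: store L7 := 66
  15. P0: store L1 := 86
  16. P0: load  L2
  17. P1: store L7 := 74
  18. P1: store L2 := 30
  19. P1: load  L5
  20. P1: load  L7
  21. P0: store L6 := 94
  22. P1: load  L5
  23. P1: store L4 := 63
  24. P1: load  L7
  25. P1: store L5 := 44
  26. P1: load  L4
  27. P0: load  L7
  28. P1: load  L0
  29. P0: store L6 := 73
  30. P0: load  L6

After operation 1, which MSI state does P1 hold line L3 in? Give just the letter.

step 1: P0: store L3 := 64  ⟶  MI  (L3)  txn=BusRdX  M[L3]=40
step 2: P0: load  L1  ⟶  SI  (L1)  txn=BusRd  M[L1]=70
step 3: P0: load  L0  ⟶  SI  (L0)  txn=BusRd  M[L0]=90
step 4: P1: store L0 := 47  ⟶  IM  (L0)  txn=BusRdX  M[L0]=90
step 5: P0: load  L4  ⟶  SI  (L4)  txn=BusRd  M[L4]=10
step 6: P0: load  L7  ⟶  SI  (L7)  txn=BusRd  M[L7]=80
step 7: P0: load  L1  ⟶  SI  (L1)  txn=∅  M[L1]=70
step 8: P1: store L7 := 54  ⟶  IM  (L7)  txn=BusRdX  M[L7]=80
step 9: P1: load  L7  ⟶  IM  (L7)  txn=∅  M[L7]=80
step 10: P1: load  L7  ⟶  IM  (L7)  txn=∅  M[L7]=80
step 11: P1: store L7 := 26  ⟶  IM  (L7)  txn=∅  M[L7]=80
step 12: P1: load  L1  ⟶  SS  (L1)  txn=BusRd  M[L1]=70
step 13: P0: load  L3  ⟶  MI  (L3)  txn=∅  M[L3]=40
step 14: P1: store L7 := 66  ⟶  IM  (L7)  txn=∅  M[L7]=80
step 15: P0: store L1 := 86  ⟶  MI  (L1)  txn=BusRdX  M[L1]=70
step 16: P0: load  L2  ⟶  SI  (L2)  txn=BusRd  M[L2]=70
step 17: P1: store L7 := 74  ⟶  IM  (L7)  txn=∅  M[L7]=80
step 18: P1: store L2 := 30  ⟶  IM  (L2)  txn=BusRdX  M[L2]=70
step 19: P1: load  L5  ⟶  IS  (L5)  txn=BusRd  M[L5]=40
step 20: P1: load  L7  ⟶  IM  (L7)  txn=∅  M[L7]=80
step 21: P0: store L6 := 94  ⟶  MI  (L6)  txn=BusRdX  M[L6]=70
step 22: P1: load  L5  ⟶  IS  (L5)  txn=∅  M[L5]=40
step 23: P1: store L4 := 63  ⟶  IM  (L4)  txn=BusRdX  M[L4]=10
step 24: P1: load  L7  ⟶  IM  (L7)  txn=∅  M[L7]=80
step 25: P1: store L5 := 44  ⟶  IM  (L5)  txn=BusRdX  M[L5]=40
step 26: P1: load  L4  ⟶  IM  (L4)  txn=∅  M[L4]=10
step 27: P0: load  L7  ⟶  SS  (L7)  txn=BusRd+Flush  M[L7]=74
step 28: P1: load  L0  ⟶  IM  (L0)  txn=∅  M[L0]=90
step 29: P0: store L6 := 73  ⟶  MI  (L6)  txn=∅  M[L6]=70
step 30: P0: load  L6  ⟶  MI  (L6)  txn=∅  M[L6]=70

state = I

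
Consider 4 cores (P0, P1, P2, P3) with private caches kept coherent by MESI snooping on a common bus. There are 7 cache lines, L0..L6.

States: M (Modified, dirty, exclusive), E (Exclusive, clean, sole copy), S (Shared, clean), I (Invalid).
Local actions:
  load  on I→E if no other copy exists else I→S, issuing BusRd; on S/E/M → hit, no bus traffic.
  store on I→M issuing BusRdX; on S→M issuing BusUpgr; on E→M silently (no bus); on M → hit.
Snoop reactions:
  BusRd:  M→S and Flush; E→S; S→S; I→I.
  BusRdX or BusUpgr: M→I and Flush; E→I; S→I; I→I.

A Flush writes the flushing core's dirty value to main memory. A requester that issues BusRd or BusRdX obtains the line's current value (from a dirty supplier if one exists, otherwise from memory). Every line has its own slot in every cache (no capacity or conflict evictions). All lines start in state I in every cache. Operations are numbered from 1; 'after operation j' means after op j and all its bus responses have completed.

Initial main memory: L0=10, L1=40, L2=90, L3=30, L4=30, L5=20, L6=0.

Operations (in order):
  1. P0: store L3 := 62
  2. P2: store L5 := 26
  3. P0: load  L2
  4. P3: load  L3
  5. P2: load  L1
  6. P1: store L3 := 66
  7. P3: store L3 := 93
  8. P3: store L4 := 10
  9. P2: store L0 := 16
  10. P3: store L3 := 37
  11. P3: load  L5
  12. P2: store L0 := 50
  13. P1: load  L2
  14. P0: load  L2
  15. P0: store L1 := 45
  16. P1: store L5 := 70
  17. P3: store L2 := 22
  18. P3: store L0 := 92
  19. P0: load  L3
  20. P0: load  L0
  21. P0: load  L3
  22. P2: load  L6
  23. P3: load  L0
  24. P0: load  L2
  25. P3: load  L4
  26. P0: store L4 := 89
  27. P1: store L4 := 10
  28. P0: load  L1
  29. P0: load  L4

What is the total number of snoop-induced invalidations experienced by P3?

invalidations = 3

step 1: P0: store L3 := 62  ⟶  MIII  (L3)  txn=BusRdX  M[L3]=30
step 2: P2: store L5 := 26  ⟶  IIMI  (L5)  txn=BusRdX  M[L5]=20
step 3: P0: load  L2  ⟶  EIII  (L2)  txn=BusRd  M[L2]=90
step 4: P3: load  L3  ⟶  SIIS  (L3)  txn=BusRd+Flush  M[L3]=62
step 5: P2: load  L1  ⟶  IIEI  (L1)  txn=BusRd  M[L1]=40
step 6: P1: store L3 := 66  ⟶  IMII  (L3)  txn=BusRdX  M[L3]=62
step 7: P3: store L3 := 93  ⟶  IIIM  (L3)  txn=BusRdX+Flush  M[L3]=66
step 8: P3: store L4 := 10  ⟶  IIIM  (L4)  txn=BusRdX  M[L4]=30
step 9: P2: store L0 := 16  ⟶  IIMI  (L0)  txn=BusRdX  M[L0]=10
step 10: P3: store L3 := 37  ⟶  IIIM  (L3)  txn=∅  M[L3]=66
step 11: P3: load  L5  ⟶  IISS  (L5)  txn=BusRd+Flush  M[L5]=26
step 12: P2: store L0 := 50  ⟶  IIMI  (L0)  txn=∅  M[L0]=10
step 13: P1: load  L2  ⟶  SSII  (L2)  txn=BusRd  M[L2]=90
step 14: P0: load  L2  ⟶  SSII  (L2)  txn=∅  M[L2]=90
step 15: P0: store L1 := 45  ⟶  MIII  (L1)  txn=BusRdX  M[L1]=40
step 16: P1: store L5 := 70  ⟶  IMII  (L5)  txn=BusRdX  M[L5]=26
step 17: P3: store L2 := 22  ⟶  IIIM  (L2)  txn=BusRdX  M[L2]=90
step 18: P3: store L0 := 92  ⟶  IIIM  (L0)  txn=BusRdX+Flush  M[L0]=50
step 19: P0: load  L3  ⟶  SIIS  (L3)  txn=BusRd+Flush  M[L3]=37
step 20: P0: load  L0  ⟶  SIIS  (L0)  txn=BusRd+Flush  M[L0]=92
step 21: P0: load  L3  ⟶  SIIS  (L3)  txn=∅  M[L3]=37
step 22: P2: load  L6  ⟶  IIEI  (L6)  txn=BusRd  M[L6]=0
step 23: P3: load  L0  ⟶  SIIS  (L0)  txn=∅  M[L0]=92
step 24: P0: load  L2  ⟶  SIIS  (L2)  txn=BusRd+Flush  M[L2]=22
step 25: P3: load  L4  ⟶  IIIM  (L4)  txn=∅  M[L4]=30
step 26: P0: store L4 := 89  ⟶  MIII  (L4)  txn=BusRdX+Flush  M[L4]=10
step 27: P1: store L4 := 10  ⟶  IMII  (L4)  txn=BusRdX+Flush  M[L4]=89
step 28: P0: load  L1  ⟶  MIII  (L1)  txn=∅  M[L1]=40
step 29: P0: load  L4  ⟶  SSII  (L4)  txn=BusRd+Flush  M[L4]=10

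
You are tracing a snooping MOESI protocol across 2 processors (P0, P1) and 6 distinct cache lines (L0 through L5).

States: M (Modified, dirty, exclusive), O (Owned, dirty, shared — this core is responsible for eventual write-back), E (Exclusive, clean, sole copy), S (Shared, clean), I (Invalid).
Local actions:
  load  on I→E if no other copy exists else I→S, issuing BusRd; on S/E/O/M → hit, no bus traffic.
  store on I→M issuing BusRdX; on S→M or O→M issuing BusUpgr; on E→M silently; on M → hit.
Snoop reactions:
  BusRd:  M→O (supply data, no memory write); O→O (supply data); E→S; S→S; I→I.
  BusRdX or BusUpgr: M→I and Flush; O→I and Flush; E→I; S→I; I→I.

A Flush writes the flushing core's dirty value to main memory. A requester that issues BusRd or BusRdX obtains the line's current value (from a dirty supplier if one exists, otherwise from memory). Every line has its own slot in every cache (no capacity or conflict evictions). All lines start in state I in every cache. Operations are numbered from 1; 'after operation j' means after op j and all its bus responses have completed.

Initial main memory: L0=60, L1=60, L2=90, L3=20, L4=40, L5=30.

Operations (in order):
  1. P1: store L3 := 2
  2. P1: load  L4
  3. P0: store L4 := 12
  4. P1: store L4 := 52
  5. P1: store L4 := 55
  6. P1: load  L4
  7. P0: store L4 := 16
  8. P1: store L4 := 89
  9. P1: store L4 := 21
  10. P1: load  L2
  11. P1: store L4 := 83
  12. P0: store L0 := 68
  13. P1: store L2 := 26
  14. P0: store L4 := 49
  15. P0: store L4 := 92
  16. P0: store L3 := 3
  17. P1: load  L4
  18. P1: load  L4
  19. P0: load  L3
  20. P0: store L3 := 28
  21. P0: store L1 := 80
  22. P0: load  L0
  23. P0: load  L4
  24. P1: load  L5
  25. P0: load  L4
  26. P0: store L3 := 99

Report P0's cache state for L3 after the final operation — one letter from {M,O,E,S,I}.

state = M

[1] P1: store L3 := 2 | P0:I, P1:M(2) | bus: BusRdX
[2] P1: load  L4 | P0:I, P1:E(40) | bus: BusRd
[3] P0: store L4 := 12 | P0:M(12), P1:I | bus: BusRdX
[4] P1: store L4 := 52 | P0:I, P1:M(52) | bus: BusRdX,Flush
[5] P1: store L4 := 55 | P0:I, P1:M(55) | bus: none
[6] P1: load  L4 | P0:I, P1:M(55) | bus: none
[7] P0: store L4 := 16 | P0:M(16), P1:I | bus: BusRdX,Flush
[8] P1: store L4 := 89 | P0:I, P1:M(89) | bus: BusRdX,Flush
[9] P1: store L4 := 21 | P0:I, P1:M(21) | bus: none
[10] P1: load  L2 | P0:I, P1:E(90) | bus: BusRd
[11] P1: store L4 := 83 | P0:I, P1:M(83) | bus: none
[12] P0: store L0 := 68 | P0:M(68), P1:I | bus: BusRdX
[13] P1: store L2 := 26 | P0:I, P1:M(26) | bus: none
[14] P0: store L4 := 49 | P0:M(49), P1:I | bus: BusRdX,Flush
[15] P0: store L4 := 92 | P0:M(92), P1:I | bus: none
[16] P0: store L3 := 3 | P0:M(3), P1:I | bus: BusRdX,Flush
[17] P1: load  L4 | P0:O(92), P1:S(92) | bus: BusRd
[18] P1: load  L4 | P0:O(92), P1:S(92) | bus: none
[19] P0: load  L3 | P0:M(3), P1:I | bus: none
[20] P0: store L3 := 28 | P0:M(28), P1:I | bus: none
[21] P0: store L1 := 80 | P0:M(80), P1:I | bus: BusRdX
[22] P0: load  L0 | P0:M(68), P1:I | bus: none
[23] P0: load  L4 | P0:O(92), P1:S(92) | bus: none
[24] P1: load  L5 | P0:I, P1:E(30) | bus: BusRd
[25] P0: load  L4 | P0:O(92), P1:S(92) | bus: none
[26] P0: store L3 := 99 | P0:M(99), P1:I | bus: none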